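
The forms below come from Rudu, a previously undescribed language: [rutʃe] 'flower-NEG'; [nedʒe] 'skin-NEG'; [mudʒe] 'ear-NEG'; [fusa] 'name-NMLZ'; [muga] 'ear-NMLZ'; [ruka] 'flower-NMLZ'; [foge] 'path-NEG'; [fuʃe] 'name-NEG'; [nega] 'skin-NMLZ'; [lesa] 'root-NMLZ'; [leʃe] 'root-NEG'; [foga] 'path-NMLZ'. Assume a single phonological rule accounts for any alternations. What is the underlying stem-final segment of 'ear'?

The root 'ear' surfaces as [mudʒe] and [muga], with a stem-final [dʒ] ~ [g] alternation.
But 'path' keeps [g] in both environments ([foge], [foga]), so there is no rule changing /g/ to [dʒ] before the NEG suffix.
So /dʒ/ is underlying, and a rule of depalatalization — palato-alveolar /tʃ/, /dʒ/ and /ʃ/ become [k], [g] and [s] when no front vowel follows — gives [g].

/dʒ/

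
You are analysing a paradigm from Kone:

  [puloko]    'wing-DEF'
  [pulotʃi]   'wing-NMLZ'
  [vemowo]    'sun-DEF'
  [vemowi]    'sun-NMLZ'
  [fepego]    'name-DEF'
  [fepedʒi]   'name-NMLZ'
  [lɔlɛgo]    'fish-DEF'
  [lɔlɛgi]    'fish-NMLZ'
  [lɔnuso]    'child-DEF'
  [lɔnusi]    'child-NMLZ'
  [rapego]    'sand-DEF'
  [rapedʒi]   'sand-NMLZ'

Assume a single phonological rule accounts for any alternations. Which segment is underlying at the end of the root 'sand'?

/dʒ/

The root 'sand' surfaces as [rapego] and [rapedʒi], with a stem-final [g] ~ [dʒ] alternation.
The stem 'fish' ([lɔlɛgo], [lɔlɛgi]) shows [g] unchanged in both environments, so [g] cannot be basic with [dʒ] derived before the NMLZ suffix.
So /dʒ/ is underlying, and a rule of depalatalization — palato-alveolar /tʃ/ and /dʒ/ become [k] and [g] when no front vowel follows — gives [g].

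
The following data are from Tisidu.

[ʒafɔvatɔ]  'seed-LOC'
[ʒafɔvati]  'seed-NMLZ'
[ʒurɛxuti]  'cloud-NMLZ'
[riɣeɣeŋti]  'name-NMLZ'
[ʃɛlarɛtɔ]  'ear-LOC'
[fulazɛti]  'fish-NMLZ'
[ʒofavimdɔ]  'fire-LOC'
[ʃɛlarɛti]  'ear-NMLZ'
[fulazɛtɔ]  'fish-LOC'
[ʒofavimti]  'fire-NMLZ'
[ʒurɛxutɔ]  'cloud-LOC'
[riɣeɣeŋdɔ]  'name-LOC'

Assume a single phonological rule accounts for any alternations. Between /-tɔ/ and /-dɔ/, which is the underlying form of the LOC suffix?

The LOC suffix surfaces as [-dɔ] and [-tɔ], depending on the final segment of the stem.
The NMLZ suffix, which begins with [t], is invariant after every stem; so [t] is not altered by any rule here.
So the underlying form is /-dɔ/, and voiced stops become voiceless after a vowel.

/-dɔ/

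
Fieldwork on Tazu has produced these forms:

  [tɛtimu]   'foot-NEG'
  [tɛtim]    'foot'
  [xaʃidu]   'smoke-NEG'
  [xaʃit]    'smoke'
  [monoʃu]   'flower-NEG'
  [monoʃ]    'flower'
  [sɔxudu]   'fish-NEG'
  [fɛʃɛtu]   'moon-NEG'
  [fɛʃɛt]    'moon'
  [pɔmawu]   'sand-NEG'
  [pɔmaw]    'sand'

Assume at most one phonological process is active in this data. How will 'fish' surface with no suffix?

In [xaʃidu] and [xaʃit] the final segment of 'smoke' alternates: [d] ~ [t].
The stem 'moon' ([fɛʃɛtu], [fɛʃɛt]) shows [t] unchanged in both environments, so [t] cannot be basic with [d] derived before the NEG suffix.
The underlying segment must be /d/; voiced obstruents become voiceless word-finally, yielding [t] there.
The one attested form of 'fish', [sɔxudu], shows underlying /sɔxud/. Applying the same rule word-finally gives [sɔxut].

[sɔxut]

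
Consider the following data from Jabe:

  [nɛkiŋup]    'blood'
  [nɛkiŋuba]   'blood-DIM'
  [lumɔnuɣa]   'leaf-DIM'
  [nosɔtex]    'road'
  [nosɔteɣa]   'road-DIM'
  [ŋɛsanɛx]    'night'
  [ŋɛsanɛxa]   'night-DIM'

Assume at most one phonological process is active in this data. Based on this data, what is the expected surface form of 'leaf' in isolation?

[lumɔnux]

The root 'road' surfaces as [nosɔtex] and [nosɔteɣa], with a stem-final [x] ~ [ɣ] alternation.
Compare 'night', with invariant [x] in [ŋɛsanɛx] and [ŋɛsanɛxa]: an analysis with underlying /x/ and a rule producing [ɣ] before the DIM suffix would wrongly predict alternation here too.
Therefore /ɣ/ is basic and [x] is derived by word-final obstruent devoicing (voiced obstruents become voiceless word-finally).
From [lumɔnuɣa] the stem 'leaf' is /lumɔnuɣ/; word-finally this yields [lumɔnux].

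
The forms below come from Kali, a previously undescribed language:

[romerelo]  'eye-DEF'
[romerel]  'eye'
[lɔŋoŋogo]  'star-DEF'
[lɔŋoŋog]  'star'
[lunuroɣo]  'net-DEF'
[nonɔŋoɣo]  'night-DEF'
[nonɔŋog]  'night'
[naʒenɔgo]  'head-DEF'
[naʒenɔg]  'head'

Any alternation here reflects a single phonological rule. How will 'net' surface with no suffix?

The root 'night' surfaces as [nonɔŋoɣo] and [nonɔŋog], with a stem-final [ɣ] ~ [g] alternation.
The stem 'star' ([lɔŋoŋogo], [lɔŋoŋog]) shows [g] unchanged in both environments, so [g] cannot be basic with [ɣ] derived before the DEF suffix.
The underlying segment must be /ɣ/; voiced fricatives become stops word-finally, yielding [g] there.
From [lunuroɣo] the stem 'net' is /lunuroɣ/; word-finally this yields [lunurog].

[lunurog]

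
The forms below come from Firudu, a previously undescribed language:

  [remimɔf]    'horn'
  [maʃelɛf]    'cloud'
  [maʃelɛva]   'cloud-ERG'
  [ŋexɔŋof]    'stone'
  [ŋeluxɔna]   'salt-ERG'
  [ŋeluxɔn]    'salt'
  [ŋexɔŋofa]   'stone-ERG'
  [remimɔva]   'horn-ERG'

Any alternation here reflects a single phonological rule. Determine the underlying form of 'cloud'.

/maʃelɛv/

The root 'cloud' surfaces as [maʃelɛf] and [maʃelɛva], with a stem-final [f] ~ [v] alternation.
Compare 'stone', with invariant [f] in [ŋexɔŋof] and [ŋexɔŋofa]: an analysis with underlying /f/ and a rule producing [v] before the ERG suffix would wrongly predict alternation here too.
Therefore /v/ is basic and [f] is derived by word-final obstruent devoicing (voiced obstruents become voiceless word-finally).
Hence 'cloud' is /maʃelɛv/ underlyingly.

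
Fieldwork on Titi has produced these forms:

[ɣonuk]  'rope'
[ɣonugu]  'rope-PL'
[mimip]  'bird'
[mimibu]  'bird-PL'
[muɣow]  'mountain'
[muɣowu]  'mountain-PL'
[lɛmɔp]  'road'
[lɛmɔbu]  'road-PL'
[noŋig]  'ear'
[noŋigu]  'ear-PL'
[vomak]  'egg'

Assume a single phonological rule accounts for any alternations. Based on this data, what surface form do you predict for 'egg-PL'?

[vomagu]

The root 'rope' surfaces as [ɣonuk] and [ɣonugu], with a stem-final [k] ~ [g] alternation.
If /g/ were underlying and a rule turned it into [k] in isolation, 'ear' would also alternate; but it has [g] in both [noŋig] and [noŋigu].
So /k/ is underlying, and a rule of intervocalic voicing — voiceless stops become voiced between vowels — gives [g].
From [vomak] the stem 'egg' is /vomak/; between vowels this yields [vomagu].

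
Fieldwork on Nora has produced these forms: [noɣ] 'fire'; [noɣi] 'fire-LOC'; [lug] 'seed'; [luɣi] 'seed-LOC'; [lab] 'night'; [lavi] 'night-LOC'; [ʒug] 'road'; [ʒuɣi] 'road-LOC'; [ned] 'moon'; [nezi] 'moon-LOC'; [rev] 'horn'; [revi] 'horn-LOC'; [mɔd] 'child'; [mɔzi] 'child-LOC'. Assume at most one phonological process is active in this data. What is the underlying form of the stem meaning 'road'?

'road' shows [g] ~ [ɣ] at the end of the stem ([ʒug] vs [ʒuɣi]).
Compare 'fire', with invariant [ɣ] in [noɣ] and [noɣi]: an analysis with underlying /ɣ/ and a rule producing [g] in isolation would wrongly predict alternation here too.
So /g/ is underlying, and a rule of intervocalic spirantization — voiced stops become fricatives between vowels — gives [ɣ].

/ʒug/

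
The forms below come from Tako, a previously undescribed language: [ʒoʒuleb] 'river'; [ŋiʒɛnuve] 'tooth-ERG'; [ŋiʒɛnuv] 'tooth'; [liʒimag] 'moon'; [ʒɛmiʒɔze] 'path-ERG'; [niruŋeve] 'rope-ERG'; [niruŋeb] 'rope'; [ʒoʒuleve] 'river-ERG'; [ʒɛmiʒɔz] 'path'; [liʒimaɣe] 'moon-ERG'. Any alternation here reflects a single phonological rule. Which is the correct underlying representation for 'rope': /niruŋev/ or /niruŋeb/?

/niruŋeb/

The root 'rope' surfaces as [niruŋeve] and [niruŋeb], with a stem-final [v] ~ [b] alternation.
The stem 'tooth' ([ŋiʒɛnuve], [ŋiʒɛnuv]) shows [v] unchanged in both environments, so [v] cannot be basic with [b] derived in isolation.
The alternation reflects intervocalic spirantization: voiced stops become fricatives between vowels. /b/ is underlying.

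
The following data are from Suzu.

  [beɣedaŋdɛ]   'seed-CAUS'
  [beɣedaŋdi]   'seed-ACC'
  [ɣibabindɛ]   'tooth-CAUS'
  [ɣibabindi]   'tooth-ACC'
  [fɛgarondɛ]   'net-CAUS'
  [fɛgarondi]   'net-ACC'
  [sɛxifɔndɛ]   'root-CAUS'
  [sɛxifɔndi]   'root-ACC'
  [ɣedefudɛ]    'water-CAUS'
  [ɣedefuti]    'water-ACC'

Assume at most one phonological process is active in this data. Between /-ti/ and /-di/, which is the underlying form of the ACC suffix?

/-ti/

The ACC morpheme has two allomorphs, [-di] and [-ti].
By contrast the CAUS suffix keeps its initial [d] throughout — that segment must be underlying.
So the underlying form is /-ti/, and voiceless stops become voiced after a nasal.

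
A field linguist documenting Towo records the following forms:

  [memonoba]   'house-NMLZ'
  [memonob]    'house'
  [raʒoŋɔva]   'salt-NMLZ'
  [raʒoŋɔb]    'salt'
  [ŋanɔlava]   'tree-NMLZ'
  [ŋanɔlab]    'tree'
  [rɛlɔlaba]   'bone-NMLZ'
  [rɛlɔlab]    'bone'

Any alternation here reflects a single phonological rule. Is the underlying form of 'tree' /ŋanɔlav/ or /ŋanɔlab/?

/ŋanɔlav/

'tree' shows [v] ~ [b] at the end of the stem ([ŋanɔlava] vs [ŋanɔlab]).
If /b/ were underlying and a rule turned it into [v] before the NMLZ suffix, 'bone' would also alternate; but it has [b] in both [rɛlɔlaba] and [rɛlɔlab].
The alternation reflects word-final hardening: voiced fricatives become stops word-finally. /v/ is underlying.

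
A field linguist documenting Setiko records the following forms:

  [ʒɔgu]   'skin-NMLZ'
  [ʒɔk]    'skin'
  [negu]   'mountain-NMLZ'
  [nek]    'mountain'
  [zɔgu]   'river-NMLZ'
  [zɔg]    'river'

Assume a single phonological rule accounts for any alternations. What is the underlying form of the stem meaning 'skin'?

In [ʒɔgu] and [ʒɔk] the final segment of 'skin' alternates: [g] ~ [k].
Compare 'river', with invariant [g] in [zɔgu] and [zɔg]: an analysis with underlying /g/ and a rule producing [k] in isolation would wrongly predict alternation here too.
The underlying segment must be /k/; voiceless stops become voiced between vowels, yielding [g] there.

/ʒɔk/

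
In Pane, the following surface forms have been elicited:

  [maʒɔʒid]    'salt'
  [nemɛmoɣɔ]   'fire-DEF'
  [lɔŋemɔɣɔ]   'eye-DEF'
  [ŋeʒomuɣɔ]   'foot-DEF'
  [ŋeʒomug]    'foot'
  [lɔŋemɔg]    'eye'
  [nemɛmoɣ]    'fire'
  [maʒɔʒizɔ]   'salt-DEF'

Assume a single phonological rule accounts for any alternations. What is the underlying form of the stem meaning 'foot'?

The stem for 'foot' ends in [g] in [ŋeʒomug] but [ɣ] in [ŋeʒomuɣɔ].
Compare 'fire', with invariant [ɣ] in [nemɛmoɣ] and [nemɛmoɣɔ]: an analysis with underlying /ɣ/ and a rule producing [g] in isolation would wrongly predict alternation here too.
Therefore /g/ is basic and [ɣ] is derived by intervocalic spirantization (voiced stops become fricatives between vowels).

/ŋeʒomug/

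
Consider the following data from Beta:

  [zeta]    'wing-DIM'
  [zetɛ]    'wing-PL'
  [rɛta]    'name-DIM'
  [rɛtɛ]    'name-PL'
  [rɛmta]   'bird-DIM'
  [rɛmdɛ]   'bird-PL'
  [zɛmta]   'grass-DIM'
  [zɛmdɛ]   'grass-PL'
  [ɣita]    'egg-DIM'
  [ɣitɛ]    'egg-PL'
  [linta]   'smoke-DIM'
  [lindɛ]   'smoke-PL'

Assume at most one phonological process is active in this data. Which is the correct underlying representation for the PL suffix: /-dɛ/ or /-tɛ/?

The PL morpheme has two allomorphs, [-dɛ] and [-tɛ].
The DIM suffix, which begins with [t], is invariant after every stem; so [t] is not altered by any rule here.
The PL suffix is therefore /-dɛ/ underlyingly, with post-vocalic devoicing: voiced stops become voiceless after a vowel.

/-dɛ/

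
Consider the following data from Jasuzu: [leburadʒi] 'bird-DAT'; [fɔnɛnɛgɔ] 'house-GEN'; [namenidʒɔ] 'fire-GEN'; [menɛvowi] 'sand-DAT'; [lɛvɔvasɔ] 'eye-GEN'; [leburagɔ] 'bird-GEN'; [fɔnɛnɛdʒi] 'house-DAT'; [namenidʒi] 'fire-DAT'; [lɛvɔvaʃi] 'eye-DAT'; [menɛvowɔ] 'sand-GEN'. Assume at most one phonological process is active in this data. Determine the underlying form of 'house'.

/fɔnɛnɛg/

The root 'house' surfaces as [fɔnɛnɛdʒi] and [fɔnɛnɛgɔ], with a stem-final [dʒ] ~ [g] alternation.
Compare 'fire', with invariant [dʒ] in [namenidʒi] and [namenidʒɔ]: an analysis with underlying /dʒ/ and a rule producing [g] before the GEN suffix would wrongly predict alternation here too.
The underlying segment must be /g/; /g/ and /s/ become palato-alveolar [dʒ] and [ʃ] before a front vowel, yielding [dʒ] there.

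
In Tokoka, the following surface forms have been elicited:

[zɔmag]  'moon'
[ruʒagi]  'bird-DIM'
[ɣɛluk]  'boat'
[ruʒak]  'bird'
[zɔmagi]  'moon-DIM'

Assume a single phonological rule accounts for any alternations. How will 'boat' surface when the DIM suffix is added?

'bird' shows [k] ~ [g] at the end of the stem ([ruʒak] vs [ruʒagi]).
But 'moon' keeps [g] in both environments ([zɔmag], [zɔmagi]), so there is no rule changing /g/ to [k] in isolation.
The alternation reflects intervocalic voicing: voiceless stops become voiced between vowels. /k/ is underlying.
From [ɣɛluk] the stem 'boat' is /ɣɛluk/; between vowels this yields [ɣɛlugi].

[ɣɛlugi]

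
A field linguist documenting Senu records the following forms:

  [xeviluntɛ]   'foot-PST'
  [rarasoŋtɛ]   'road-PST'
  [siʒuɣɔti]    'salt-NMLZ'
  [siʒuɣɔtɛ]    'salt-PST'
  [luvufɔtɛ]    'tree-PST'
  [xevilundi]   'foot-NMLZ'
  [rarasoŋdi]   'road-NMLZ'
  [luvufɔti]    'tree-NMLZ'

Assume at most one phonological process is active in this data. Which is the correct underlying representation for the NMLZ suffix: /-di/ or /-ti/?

/-di/

The NMLZ suffix surfaces as [-di] and [-ti], depending on the final segment of the stem.
The PST suffix, which begins with [t], is invariant after every stem; so [t] is not altered by any rule here.
So the underlying form is /-di/, and voiced stops become voiceless after a vowel.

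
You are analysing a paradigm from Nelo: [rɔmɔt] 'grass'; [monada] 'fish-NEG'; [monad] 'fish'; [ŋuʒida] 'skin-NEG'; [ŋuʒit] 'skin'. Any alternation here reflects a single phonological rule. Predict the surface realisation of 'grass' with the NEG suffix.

[rɔmɔda]

The root 'skin' surfaces as [ŋuʒida] and [ŋuʒit], with a stem-final [d] ~ [t] alternation.
But 'fish' keeps [d] in both environments ([monada], [monad]), so there is no rule changing /d/ to [t] in isolation.
The alternation reflects intervocalic voicing: voiceless stops become voiced between vowels. /t/ is underlying.
From [rɔmɔt] the stem 'grass' is /rɔmɔt/; between vowels this yields [rɔmɔda].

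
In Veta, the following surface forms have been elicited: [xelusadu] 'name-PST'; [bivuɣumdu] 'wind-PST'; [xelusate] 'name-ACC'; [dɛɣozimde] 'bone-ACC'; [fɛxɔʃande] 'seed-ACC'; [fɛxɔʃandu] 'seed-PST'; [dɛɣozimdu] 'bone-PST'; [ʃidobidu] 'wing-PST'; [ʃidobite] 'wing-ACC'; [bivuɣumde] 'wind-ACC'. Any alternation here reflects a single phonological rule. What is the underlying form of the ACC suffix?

/-te/

The ACC suffix surfaces as [-de] and [-te], depending on the final segment of the stem.
By contrast the PST suffix keeps its initial [d] throughout — that segment must be underlying.
So the underlying form is /-te/, and voiceless stops become voiced after a nasal.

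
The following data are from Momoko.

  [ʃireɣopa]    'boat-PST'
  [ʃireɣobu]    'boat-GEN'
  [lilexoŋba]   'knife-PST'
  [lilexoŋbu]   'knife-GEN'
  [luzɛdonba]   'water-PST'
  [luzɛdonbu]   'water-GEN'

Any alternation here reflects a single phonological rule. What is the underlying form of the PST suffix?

The PST morpheme has two allomorphs, [-ba] and [-pa].
The GEN suffix, which begins with [b], is invariant after every stem; so [b] is not altered by any rule here.
The PST suffix is therefore /-pa/ underlyingly, with post-nasal voicing: voiceless stops become voiced after a nasal.

/-pa/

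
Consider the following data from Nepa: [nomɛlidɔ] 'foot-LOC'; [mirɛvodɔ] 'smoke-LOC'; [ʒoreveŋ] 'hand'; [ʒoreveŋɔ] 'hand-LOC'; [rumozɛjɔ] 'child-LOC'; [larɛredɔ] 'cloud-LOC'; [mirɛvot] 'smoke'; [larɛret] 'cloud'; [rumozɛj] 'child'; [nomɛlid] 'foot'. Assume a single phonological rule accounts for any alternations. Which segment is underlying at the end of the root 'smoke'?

/t/

In [mirɛvot] and [mirɛvodɔ] the final segment of 'smoke' alternates: [t] ~ [d].
But 'foot' keeps [d] in both environments ([nomɛlid], [nomɛlidɔ]), so there is no rule changing /d/ to [t] in isolation.
Therefore /t/ is basic and [d] is derived by intervocalic voicing (voiceless stops become voiced between vowels).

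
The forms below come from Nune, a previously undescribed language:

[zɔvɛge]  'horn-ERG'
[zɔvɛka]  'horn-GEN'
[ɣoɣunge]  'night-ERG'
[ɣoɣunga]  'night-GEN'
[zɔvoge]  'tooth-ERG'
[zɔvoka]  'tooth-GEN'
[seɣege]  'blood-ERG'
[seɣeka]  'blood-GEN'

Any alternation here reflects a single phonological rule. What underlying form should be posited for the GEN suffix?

/-ka/

The GEN morpheme has two allomorphs, [-ga] and [-ka].
By contrast the ERG suffix keeps its initial [g] throughout — that segment must be underlying.
So the underlying form is /-ka/, and voiceless stops become voiced after a nasal.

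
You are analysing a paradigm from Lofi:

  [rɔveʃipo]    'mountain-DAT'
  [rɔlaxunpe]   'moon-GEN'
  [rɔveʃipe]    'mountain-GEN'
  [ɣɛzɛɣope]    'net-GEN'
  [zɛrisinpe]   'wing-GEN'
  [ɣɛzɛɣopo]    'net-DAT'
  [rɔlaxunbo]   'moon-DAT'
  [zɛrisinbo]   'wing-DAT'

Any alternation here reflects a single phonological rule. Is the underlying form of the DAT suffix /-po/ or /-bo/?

The DAT suffix surfaces as [-bo] and [-po], depending on the final segment of the stem.
By contrast the GEN suffix keeps its initial [p] throughout — that segment must be underlying.
The DAT suffix is therefore /-bo/ underlyingly, with post-vocalic devoicing: voiced stops become voiceless after a vowel.

/-bo/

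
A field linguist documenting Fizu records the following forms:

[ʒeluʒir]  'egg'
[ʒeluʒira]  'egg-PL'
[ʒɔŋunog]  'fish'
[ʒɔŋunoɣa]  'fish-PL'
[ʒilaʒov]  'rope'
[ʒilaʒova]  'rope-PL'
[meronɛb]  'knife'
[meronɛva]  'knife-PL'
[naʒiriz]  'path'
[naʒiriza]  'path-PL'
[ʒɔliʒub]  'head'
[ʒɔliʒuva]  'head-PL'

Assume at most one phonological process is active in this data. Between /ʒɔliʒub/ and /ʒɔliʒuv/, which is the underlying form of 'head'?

The root 'head' surfaces as [ʒɔliʒub] and [ʒɔliʒuva], with a stem-final [b] ~ [v] alternation.
Compare 'rope', with invariant [v] in [ʒilaʒov] and [ʒilaʒova]: an analysis with underlying /v/ and a rule producing [b] in isolation would wrongly predict alternation here too.
The underlying segment must be /b/; voiced stops become fricatives between vowels, yielding [v] there.

/ʒɔliʒub/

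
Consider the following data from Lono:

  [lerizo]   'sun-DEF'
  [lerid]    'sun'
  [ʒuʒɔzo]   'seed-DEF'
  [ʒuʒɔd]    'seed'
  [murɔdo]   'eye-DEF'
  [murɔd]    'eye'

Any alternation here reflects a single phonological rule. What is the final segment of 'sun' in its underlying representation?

The root 'sun' surfaces as [lerizo] and [lerid], with a stem-final [z] ~ [d] alternation.
The stem 'eye' ([murɔdo], [murɔd]) shows [d] unchanged in both environments, so [d] cannot be basic with [z] derived before the DEF suffix.
The alternation reflects word-final hardening: voiced fricatives become stops word-finally. /z/ is underlying.

/z/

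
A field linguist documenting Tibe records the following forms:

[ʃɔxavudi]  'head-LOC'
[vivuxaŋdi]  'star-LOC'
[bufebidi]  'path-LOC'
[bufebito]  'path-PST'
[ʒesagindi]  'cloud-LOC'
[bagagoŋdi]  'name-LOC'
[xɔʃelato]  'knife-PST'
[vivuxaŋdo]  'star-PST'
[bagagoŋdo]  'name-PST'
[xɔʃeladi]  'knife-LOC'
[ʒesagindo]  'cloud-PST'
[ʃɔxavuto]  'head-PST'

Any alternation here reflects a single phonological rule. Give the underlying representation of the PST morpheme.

The PST morpheme has two allomorphs, [-do] and [-to].
The LOC suffix, which begins with [d], is invariant after every stem; so [d] is not altered by any rule here.
So the underlying form is /-to/, and voiceless stops become voiced after a nasal.

/-to/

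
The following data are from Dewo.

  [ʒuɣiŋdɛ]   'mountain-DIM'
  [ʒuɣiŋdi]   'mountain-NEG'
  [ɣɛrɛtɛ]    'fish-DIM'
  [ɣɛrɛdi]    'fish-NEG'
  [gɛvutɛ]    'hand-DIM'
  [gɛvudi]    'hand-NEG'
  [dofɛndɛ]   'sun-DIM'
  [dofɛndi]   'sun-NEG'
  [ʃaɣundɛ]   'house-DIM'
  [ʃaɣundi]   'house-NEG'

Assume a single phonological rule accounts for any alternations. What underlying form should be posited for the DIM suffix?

/-tɛ/

The DIM suffix surfaces as [-dɛ] and [-tɛ], depending on the final segment of the stem.
By contrast the NEG suffix keeps its initial [d] throughout — that segment must be underlying.
The DIM suffix is therefore /-tɛ/ underlyingly, with post-nasal voicing: voiceless stops become voiced after a nasal.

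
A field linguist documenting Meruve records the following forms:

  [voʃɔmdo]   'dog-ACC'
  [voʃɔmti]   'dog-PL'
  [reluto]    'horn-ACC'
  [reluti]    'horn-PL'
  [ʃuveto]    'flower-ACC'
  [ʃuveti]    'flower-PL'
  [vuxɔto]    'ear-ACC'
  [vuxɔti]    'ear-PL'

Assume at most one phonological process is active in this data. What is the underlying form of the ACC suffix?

/-do/

The ACC morpheme has two allomorphs, [-do] and [-to].
By contrast the PL suffix keeps its initial [t] throughout — that segment must be underlying.
The ACC suffix is therefore /-do/ underlyingly, with post-vocalic devoicing: voiced stops become voiceless after a vowel.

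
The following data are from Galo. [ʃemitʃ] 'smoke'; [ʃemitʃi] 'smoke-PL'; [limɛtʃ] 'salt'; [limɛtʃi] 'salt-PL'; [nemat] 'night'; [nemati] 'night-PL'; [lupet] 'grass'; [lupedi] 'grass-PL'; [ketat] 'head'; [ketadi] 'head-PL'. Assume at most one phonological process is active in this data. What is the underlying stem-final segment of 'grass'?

The root 'grass' surfaces as [lupet] and [lupedi], with a stem-final [t] ~ [d] alternation.
But 'night' keeps [t] in both environments ([nemat], [nemati]), so there is no rule changing /t/ to [d] before the PL suffix.
The alternation reflects word-final obstruent devoicing: voiced obstruents become voiceless word-finally. /d/ is underlying.

/d/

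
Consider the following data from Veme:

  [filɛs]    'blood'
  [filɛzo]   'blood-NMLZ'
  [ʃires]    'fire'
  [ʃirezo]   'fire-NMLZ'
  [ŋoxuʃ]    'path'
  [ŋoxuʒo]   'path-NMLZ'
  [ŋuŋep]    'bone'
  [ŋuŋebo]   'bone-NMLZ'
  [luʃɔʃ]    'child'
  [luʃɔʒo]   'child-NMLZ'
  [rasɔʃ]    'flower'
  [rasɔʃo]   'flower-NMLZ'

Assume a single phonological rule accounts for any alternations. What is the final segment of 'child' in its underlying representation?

The stem for 'child' ends in [ʃ] in [luʃɔʃ] but [ʒ] in [luʃɔʒo].
But 'flower' keeps [ʃ] in both environments ([rasɔʃ], [rasɔʃo]), so there is no rule changing /ʃ/ to [ʒ] before the NMLZ suffix.
Therefore /ʒ/ is basic and [ʃ] is derived by word-final obstruent devoicing (voiced obstruents become voiceless word-finally).

/ʒ/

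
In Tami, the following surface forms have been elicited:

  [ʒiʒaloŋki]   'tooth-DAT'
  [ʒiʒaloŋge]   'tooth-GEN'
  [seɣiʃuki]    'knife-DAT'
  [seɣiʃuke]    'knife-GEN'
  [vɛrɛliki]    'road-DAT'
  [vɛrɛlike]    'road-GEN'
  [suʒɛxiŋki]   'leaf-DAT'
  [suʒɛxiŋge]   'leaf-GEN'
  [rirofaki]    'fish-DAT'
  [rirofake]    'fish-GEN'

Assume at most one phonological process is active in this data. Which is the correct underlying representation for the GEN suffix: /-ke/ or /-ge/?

/-ge/

The GEN morpheme has two allomorphs, [-ge] and [-ke].
By contrast the DAT suffix keeps its initial [k] throughout — that segment must be underlying.
The GEN suffix is therefore /-ge/ underlyingly, with post-vocalic devoicing: voiced stops become voiceless after a vowel.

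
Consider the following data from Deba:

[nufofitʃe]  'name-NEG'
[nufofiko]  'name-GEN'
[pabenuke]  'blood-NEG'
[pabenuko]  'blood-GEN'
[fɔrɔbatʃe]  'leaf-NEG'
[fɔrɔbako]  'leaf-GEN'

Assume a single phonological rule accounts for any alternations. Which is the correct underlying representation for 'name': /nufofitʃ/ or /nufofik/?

/nufofitʃ/

The root 'name' surfaces as [nufofitʃe] and [nufofiko], with a stem-final [tʃ] ~ [k] alternation.
But 'blood' keeps [k] in both environments ([pabenuke], [pabenuko]), so there is no rule changing /k/ to [tʃ] before the NEG suffix.
The underlying segment must be /tʃ/; palato-alveolar /tʃ/ becomes [k] when no front vowel follows, yielding [k] there.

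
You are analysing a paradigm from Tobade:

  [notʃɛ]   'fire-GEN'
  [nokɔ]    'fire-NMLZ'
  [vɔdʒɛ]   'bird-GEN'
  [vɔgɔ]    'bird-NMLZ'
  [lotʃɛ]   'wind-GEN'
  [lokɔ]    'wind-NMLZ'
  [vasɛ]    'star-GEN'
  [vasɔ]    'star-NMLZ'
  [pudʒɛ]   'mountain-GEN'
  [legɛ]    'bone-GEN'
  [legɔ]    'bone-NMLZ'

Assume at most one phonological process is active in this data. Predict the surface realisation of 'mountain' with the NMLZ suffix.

The root 'bird' surfaces as [vɔdʒɛ] and [vɔgɔ], with a stem-final [dʒ] ~ [g] alternation.
Compare 'bone', with invariant [g] in [legɛ] and [legɔ]: an analysis with underlying /g/ and a rule producing [dʒ] before the GEN suffix would wrongly predict alternation here too.
The alternation reflects depalatalization: palato-alveolar /tʃ/ and /dʒ/ become [k] and [g] when no front vowel follows. /dʒ/ is underlying.
The one attested form of 'mountain', [pudʒɛ], shows underlying /pudʒ/. Applying the same rule when no front vowel follows gives [pugɔ].

[pugɔ]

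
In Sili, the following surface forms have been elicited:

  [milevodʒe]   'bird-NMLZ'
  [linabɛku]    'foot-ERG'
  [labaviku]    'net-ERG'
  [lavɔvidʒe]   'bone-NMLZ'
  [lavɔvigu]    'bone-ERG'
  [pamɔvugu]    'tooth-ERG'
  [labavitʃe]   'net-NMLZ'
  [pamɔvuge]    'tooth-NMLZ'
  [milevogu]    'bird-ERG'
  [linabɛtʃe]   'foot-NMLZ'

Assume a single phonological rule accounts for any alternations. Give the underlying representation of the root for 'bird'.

/milevodʒ/

In [milevogu] and [milevodʒe] the final segment of 'bird' alternates: [g] ~ [dʒ].
But 'tooth' keeps [g] in both environments ([pamɔvugu], [pamɔvuge]), so there is no rule changing /g/ to [dʒ] before the NMLZ suffix.
The underlying segment must be /dʒ/; palato-alveolar /tʃ/ and /dʒ/ become [k] and [g] when no front vowel follows, yielding [g] there.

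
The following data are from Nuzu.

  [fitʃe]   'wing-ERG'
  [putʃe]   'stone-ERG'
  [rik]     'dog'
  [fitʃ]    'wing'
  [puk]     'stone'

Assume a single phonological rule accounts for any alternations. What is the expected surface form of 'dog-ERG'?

[ritʃe]

'stone' shows [tʃ] ~ [k] at the end of the stem ([putʃe] vs [puk]).
If /tʃ/ were underlying and a rule turned it into [k] in isolation, 'wing' would also alternate; but it has [tʃ] in both [fitʃe] and [fitʃ].
Therefore /k/ is basic and [tʃ] is derived by palatalization before a front vowel (/k/ becomes palato-alveolar [tʃ] before a front vowel).
From [rik] the stem 'dog' is /rik/; before a front vowel this yields [ritʃe].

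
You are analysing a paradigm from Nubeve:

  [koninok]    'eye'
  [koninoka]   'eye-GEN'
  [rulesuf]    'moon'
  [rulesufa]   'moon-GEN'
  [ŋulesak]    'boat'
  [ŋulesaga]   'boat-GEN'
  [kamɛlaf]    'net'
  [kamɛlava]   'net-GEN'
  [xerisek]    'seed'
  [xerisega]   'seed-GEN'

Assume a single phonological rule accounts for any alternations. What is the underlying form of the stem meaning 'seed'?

/xeriseg/

The root 'seed' surfaces as [xerisek] and [xerisega], with a stem-final [k] ~ [g] alternation.
Compare 'eye', with invariant [k] in [koninok] and [koninoka]: an analysis with underlying /k/ and a rule producing [g] before the GEN suffix would wrongly predict alternation here too.
The underlying segment must be /g/; voiced obstruents become voiceless word-finally, yielding [k] there.
Hence 'seed' is /xeriseg/ underlyingly.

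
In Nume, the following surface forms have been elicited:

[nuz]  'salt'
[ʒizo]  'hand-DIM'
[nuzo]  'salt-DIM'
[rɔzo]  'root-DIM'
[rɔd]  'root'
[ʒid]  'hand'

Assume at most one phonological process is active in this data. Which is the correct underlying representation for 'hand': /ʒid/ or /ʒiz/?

/ʒid/

The root 'hand' surfaces as [ʒid] and [ʒizo], with a stem-final [d] ~ [z] alternation.
But 'salt' keeps [z] in both environments ([nuz], [nuzo]), so there is no rule changing /z/ to [d] in isolation.
Therefore /d/ is basic and [z] is derived by intervocalic spirantization (voiced stops become fricatives between vowels).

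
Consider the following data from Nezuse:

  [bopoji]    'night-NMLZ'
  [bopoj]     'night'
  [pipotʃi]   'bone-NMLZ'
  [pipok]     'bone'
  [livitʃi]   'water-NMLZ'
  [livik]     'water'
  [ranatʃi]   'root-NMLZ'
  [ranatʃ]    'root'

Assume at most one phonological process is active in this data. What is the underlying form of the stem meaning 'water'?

In [livitʃi] and [livik] the final segment of 'water' alternates: [tʃ] ~ [k].
But 'root' keeps [tʃ] in both environments ([ranatʃi], [ranatʃ]), so there is no rule changing /tʃ/ to [k] in isolation.
So /k/ is underlying, and a rule of palatalization before a front vowel — /k/ becomes palato-alveolar [tʃ] before a front vowel — gives [tʃ].

/livik/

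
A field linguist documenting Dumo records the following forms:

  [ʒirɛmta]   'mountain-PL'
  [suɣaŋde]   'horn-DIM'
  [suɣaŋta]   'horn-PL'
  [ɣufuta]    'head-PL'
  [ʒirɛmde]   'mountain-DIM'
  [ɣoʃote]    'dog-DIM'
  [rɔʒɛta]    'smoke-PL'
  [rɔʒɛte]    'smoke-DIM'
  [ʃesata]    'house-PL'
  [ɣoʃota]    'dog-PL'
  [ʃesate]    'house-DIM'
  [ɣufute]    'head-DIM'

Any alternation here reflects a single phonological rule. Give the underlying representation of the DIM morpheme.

The DIM suffix surfaces as [-de] and [-te], depending on the final segment of the stem.
The PL suffix, which begins with [t], is invariant after every stem; so [t] is not altered by any rule here.
The DIM suffix is therefore /-de/ underlyingly, with post-vocalic devoicing: voiced stops become voiceless after a vowel.

/-de/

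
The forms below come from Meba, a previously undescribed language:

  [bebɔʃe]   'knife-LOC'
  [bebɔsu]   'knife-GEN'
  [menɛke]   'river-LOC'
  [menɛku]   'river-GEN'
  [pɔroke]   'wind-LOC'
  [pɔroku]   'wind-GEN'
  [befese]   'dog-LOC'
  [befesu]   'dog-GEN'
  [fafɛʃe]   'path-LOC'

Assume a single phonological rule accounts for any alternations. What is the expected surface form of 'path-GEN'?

The root 'knife' surfaces as [bebɔʃe] and [bebɔsu], with a stem-final [ʃ] ~ [s] alternation.
The stem 'dog' ([befese], [befesu]) shows [s] unchanged in both environments, so [s] cannot be basic with [ʃ] derived before the LOC suffix.
The underlying segment must be /ʃ/; palato-alveolar /ʃ/ becomes [s] when no front vowel follows, yielding [s] there.
The one attested form of 'path', [fafɛʃe], shows underlying /fafɛʃ/. Applying the same rule when no front vowel follows gives [fafɛsu].

[fafɛsu]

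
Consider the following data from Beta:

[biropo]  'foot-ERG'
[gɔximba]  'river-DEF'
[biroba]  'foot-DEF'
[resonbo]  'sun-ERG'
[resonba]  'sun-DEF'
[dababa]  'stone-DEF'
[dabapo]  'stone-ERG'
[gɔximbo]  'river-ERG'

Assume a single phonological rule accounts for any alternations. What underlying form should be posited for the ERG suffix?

The ERG suffix surfaces as [-bo] and [-po], depending on the final segment of the stem.
The DEF suffix, which begins with [b], is invariant after every stem; so [b] is not altered by any rule here.
The ERG suffix is therefore /-po/ underlyingly, with post-nasal voicing: voiceless stops become voiced after a nasal.

/-po/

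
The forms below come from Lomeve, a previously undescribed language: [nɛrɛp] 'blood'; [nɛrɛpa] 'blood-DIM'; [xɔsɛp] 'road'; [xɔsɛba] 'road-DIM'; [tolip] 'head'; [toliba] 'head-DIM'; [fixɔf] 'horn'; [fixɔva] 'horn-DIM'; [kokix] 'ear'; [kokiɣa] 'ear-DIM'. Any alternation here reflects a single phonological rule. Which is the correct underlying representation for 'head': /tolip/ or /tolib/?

'head' shows [p] ~ [b] at the end of the stem ([tolip] vs [toliba]).
But 'blood' keeps [p] in both environments ([nɛrɛp], [nɛrɛpa]), so there is no rule changing /p/ to [b] before the DIM suffix.
Therefore /b/ is basic and [p] is derived by word-final obstruent devoicing (voiced obstruents become voiceless word-finally).

/tolib/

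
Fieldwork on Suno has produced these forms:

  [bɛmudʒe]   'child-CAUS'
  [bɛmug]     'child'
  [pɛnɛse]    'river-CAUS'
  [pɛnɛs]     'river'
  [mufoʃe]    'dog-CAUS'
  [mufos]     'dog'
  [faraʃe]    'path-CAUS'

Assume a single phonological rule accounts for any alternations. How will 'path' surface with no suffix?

The root 'dog' surfaces as [mufoʃe] and [mufos], with a stem-final [ʃ] ~ [s] alternation.
The stem 'river' ([pɛnɛse], [pɛnɛs]) shows [s] unchanged in both environments, so [s] cannot be basic with [ʃ] derived before the CAUS suffix.
The underlying segment must be /ʃ/; palato-alveolar /dʒ/ and /ʃ/ become [g] and [s] when no front vowel follows, yielding [s] there.
The one attested form of 'path', [faraʃe], shows underlying /faraʃ/. Applying the same rule when no front vowel follows gives [faras].

[faras]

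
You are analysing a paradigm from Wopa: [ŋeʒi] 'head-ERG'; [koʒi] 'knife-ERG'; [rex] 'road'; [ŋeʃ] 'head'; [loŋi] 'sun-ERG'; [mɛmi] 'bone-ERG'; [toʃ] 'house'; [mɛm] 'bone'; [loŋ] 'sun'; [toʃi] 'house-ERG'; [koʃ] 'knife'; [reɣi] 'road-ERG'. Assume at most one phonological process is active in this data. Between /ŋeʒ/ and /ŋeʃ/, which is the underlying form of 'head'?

/ŋeʒ/

'head' shows [ʒ] ~ [ʃ] at the end of the stem ([ŋeʒi] vs [ŋeʃ]).
Compare 'house', with invariant [ʃ] in [toʃi] and [toʃ]: an analysis with underlying /ʃ/ and a rule producing [ʒ] before the ERG suffix would wrongly predict alternation here too.
The underlying segment must be /ʒ/; voiced obstruents become voiceless word-finally, yielding [ʃ] there.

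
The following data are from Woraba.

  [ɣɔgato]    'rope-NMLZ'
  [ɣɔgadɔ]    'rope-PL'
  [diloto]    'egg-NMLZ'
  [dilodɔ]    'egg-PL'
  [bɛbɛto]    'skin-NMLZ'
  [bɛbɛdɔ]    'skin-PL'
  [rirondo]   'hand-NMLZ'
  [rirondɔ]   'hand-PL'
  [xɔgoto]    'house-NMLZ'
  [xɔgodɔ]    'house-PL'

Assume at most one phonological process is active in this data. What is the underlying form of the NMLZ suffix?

The NMLZ suffix surfaces as [-do] and [-to], depending on the final segment of the stem.
By contrast the PL suffix keeps its initial [d] throughout — that segment must be underlying.
The NMLZ suffix is therefore /-to/ underlyingly, with post-nasal voicing: voiceless stops become voiced after a nasal.

/-to/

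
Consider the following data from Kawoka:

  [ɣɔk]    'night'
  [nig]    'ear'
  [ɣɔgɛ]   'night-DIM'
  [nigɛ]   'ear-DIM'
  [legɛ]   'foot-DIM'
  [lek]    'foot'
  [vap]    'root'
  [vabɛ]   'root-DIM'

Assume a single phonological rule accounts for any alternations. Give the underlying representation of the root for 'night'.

In [ɣɔk] and [ɣɔgɛ] the final segment of 'night' alternates: [k] ~ [g].
If /g/ were underlying and a rule turned it into [k] in isolation, 'ear' would also alternate; but it has [g] in both [nig] and [nigɛ].
So /k/ is underlying, and a rule of intervocalic voicing — voiceless stops become voiced between vowels — gives [g].

/ɣɔk/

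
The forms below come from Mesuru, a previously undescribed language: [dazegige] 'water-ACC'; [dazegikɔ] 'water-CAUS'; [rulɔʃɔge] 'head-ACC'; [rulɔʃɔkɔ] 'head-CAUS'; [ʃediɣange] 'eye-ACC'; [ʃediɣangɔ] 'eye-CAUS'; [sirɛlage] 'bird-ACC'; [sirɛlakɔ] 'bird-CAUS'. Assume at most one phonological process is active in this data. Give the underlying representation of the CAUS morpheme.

The CAUS morpheme has two allomorphs, [-gɔ] and [-kɔ].
The ACC suffix, which begins with [g], is invariant after every stem; so [g] is not altered by any rule here.
The CAUS suffix is therefore /-kɔ/ underlyingly, with post-nasal voicing: voiceless stops become voiced after a nasal.

/-kɔ/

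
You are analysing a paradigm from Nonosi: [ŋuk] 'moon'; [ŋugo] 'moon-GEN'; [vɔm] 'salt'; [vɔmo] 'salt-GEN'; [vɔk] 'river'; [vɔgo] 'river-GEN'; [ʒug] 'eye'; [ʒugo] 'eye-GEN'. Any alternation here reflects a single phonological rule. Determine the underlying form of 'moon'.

'moon' shows [k] ~ [g] at the end of the stem ([ŋuk] vs [ŋugo]).
But 'eye' keeps [g] in both environments ([ʒug], [ʒugo]), so there is no rule changing /g/ to [k] in isolation.
So /k/ is underlying, and a rule of intervocalic voicing — voiceless stops become voiced between vowels — gives [g].
So 'moon' = /ŋuk/.

/ŋuk/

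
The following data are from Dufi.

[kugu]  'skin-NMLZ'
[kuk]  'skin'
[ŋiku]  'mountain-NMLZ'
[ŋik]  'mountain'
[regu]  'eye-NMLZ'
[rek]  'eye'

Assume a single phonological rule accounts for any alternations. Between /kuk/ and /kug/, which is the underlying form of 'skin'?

/kug/

The root 'skin' surfaces as [kugu] and [kuk], with a stem-final [g] ~ [k] alternation.
The stem 'mountain' ([ŋiku], [ŋik]) shows [k] unchanged in both environments, so [k] cannot be basic with [g] derived before the NMLZ suffix.
The underlying segment must be /g/; voiced obstruents become voiceless word-finally, yielding [k] there.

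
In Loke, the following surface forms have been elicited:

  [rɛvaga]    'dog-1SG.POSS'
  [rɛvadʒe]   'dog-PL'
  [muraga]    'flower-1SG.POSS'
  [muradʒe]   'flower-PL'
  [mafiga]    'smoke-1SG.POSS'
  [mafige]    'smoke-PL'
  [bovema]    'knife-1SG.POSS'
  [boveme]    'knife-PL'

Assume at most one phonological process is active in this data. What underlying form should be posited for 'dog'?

In [rɛvaga] and [rɛvadʒe] the final segment of 'dog' alternates: [g] ~ [dʒ].
The stem 'smoke' ([mafiga], [mafige]) shows [g] unchanged in both environments, so [g] cannot be basic with [dʒ] derived before the PL suffix.
The underlying segment must be /dʒ/; palato-alveolar /dʒ/ becomes [g] when no front vowel follows, yielding [g] there.
The underlying form of 'dog' is therefore /rɛvadʒ/.

/rɛvadʒ/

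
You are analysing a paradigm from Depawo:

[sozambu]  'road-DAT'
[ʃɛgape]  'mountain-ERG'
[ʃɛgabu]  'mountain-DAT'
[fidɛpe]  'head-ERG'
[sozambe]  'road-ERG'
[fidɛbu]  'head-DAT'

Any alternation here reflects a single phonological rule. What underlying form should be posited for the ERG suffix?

The ERG suffix surfaces as [-be] and [-pe], depending on the final segment of the stem.
By contrast the DAT suffix keeps its initial [b] throughout — that segment must be underlying.
The ERG suffix is therefore /-pe/ underlyingly, with post-nasal voicing: voiceless stops become voiced after a nasal.

/-pe/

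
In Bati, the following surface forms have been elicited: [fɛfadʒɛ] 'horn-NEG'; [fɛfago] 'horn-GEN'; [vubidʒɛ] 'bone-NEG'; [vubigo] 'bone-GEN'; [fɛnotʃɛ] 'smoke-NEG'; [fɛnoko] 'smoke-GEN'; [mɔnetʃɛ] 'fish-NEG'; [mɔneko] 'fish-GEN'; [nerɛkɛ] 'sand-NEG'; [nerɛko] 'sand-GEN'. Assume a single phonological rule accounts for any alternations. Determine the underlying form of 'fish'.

/mɔnetʃ/

The stem for 'fish' ends in [tʃ] in [mɔnetʃɛ] but [k] in [mɔneko].
If /k/ were underlying and a rule turned it into [tʃ] before the NEG suffix, 'sand' would also alternate; but it has [k] in both [nerɛkɛ] and [nerɛko].
The alternation reflects depalatalization: palato-alveolar /tʃ/ and /dʒ/ become [k] and [g] when no front vowel follows. /tʃ/ is underlying.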